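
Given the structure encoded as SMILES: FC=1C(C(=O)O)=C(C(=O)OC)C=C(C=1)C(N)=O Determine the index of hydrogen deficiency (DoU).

Molecular formula: C10H8FNO5.
DoU = (2C + 2 + N − H − X) / 2, where X is the halogen count and O/S are ignored.
    = (2·10 + 2 + 1 − 8 − 1) / 2 = 14 / 2 = 7.

7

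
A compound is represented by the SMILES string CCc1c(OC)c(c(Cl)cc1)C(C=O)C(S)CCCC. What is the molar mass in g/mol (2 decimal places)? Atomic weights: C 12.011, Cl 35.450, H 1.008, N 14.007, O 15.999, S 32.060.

First, the molecular formula is C16H23ClO2S (counting implicit H from valence).
  C: 16 × 12.011 = 192.176
  Cl: 1 × 35.450 = 35.450
  H: 23 × 1.008 = 23.184
  O: 2 × 15.999 = 31.998
  S: 1 × 32.060 = 32.060
Sum: 16×12.011 + 1×35.450 + 23×1.008 + 2×15.999 + 1×32.060 = 314.868 → 314.87 g/mol.

314.87 g/mol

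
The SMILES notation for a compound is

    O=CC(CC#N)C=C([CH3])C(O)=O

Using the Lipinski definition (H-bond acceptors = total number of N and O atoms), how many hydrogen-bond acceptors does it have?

4

N atoms: 1; O atoms: 3.
Lipinski HBA = 1 + 3 = 4.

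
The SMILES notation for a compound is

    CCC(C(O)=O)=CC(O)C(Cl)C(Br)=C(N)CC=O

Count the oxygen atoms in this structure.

4

Scan the SMILES for O atoms (remember two-letter symbols like Cl and Br are single atoms).
Oxygen count: 4.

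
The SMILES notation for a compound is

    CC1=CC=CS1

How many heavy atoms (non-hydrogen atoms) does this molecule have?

6

Every atom symbol written in the SMILES (organic subset) is one heavy atom; implicit H are not written.
Heavy atoms by element → C:5, S:1.
Total: 6.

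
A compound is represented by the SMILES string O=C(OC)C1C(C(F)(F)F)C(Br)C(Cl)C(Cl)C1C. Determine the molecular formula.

Walk through each heavy atom and fill implicit hydrogens from standard valence (C 4, N 3, O 2, S 2, halogen 1):
  atom 1: O, bond orders sum to 2 (valence 2) → 0 H
  atom 2: C, bond orders sum to 4 (valence 4) → 0 H
  atom 3: O, bond orders sum to 2 (valence 2) → 0 H
  atom 4: C, bond orders sum to 1 (valence 4) → 3 H
  atom 5: C, bond orders sum to 3 (valence 4) → 1 H
  atom 6: C, bond orders sum to 3 (valence 4) → 1 H
  atom 7: C, bond orders sum to 4 (valence 4) → 0 H
  atom 8: F (halogen, monovalent) → 0 H
  atom 9: F (halogen, monovalent) → 0 H
  atom 10: F (halogen, monovalent) → 0 H
  atom 11: C, bond orders sum to 3 (valence 4) → 1 H
  atom 12: Br (halogen, monovalent) → 0 H
  atom 13: C, bond orders sum to 3 (valence 4) → 1 H
  atom 14: Cl (halogen, monovalent) → 0 H
  atom 15: C, bond orders sum to 3 (valence 4) → 1 H
  atom 16: Cl (halogen, monovalent) → 0 H
  atom 17: C, bond orders sum to 3 (valence 4) → 1 H
  atom 18: C, bond orders sum to 1 (valence 4) → 3 H
Totals → C:10, H:12, Br:1, Cl:2, F:3, O:2.

C10H12BrCl2F3O2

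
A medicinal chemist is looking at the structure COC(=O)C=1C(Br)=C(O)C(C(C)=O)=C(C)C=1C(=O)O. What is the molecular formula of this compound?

Walk through each heavy atom and fill implicit hydrogens from standard valence (C 4, N 3, O 2, S 2, halogen 1):
  atom 1: C, bond orders sum to 1 (valence 4) → 3 H
  atom 2: O, bond orders sum to 2 (valence 2) → 0 H
  atom 3: C, bond orders sum to 4 (valence 4) → 0 H
  atom 4: O, bond orders sum to 2 (valence 2) → 0 H
  atom 5: C, bond orders sum to 4 (valence 4) → 0 H
  atom 6: C, bond orders sum to 4 (valence 4) → 0 H
  atom 7: Br (halogen, monovalent) → 0 H
  atom 8: C, bond orders sum to 4 (valence 4) → 0 H
  atom 9: O, bond orders sum to 1 (valence 2) → 1 H
  atom 10: C, bond orders sum to 4 (valence 4) → 0 H
  atom 11: C, bond orders sum to 4 (valence 4) → 0 H
  atom 12: C, bond orders sum to 1 (valence 4) → 3 H
  atom 13: O, bond orders sum to 2 (valence 2) → 0 H
  atom 14: C, bond orders sum to 4 (valence 4) → 0 H
  atom 15: C, bond orders sum to 1 (valence 4) → 3 H
  atom 16: C, bond orders sum to 4 (valence 4) → 0 H
  atom 17: C, bond orders sum to 4 (valence 4) → 0 H
  atom 18: O, bond orders sum to 2 (valence 2) → 0 H
  atom 19: O, bond orders sum to 1 (valence 2) → 1 H
Totals → C:12, H:11, Br:1, O:6.
In Hill order: C12H11BrO6.

C12H11BrO6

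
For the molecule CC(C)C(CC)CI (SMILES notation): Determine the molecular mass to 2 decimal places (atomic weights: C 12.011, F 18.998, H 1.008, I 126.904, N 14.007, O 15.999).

First, the molecular formula is C7H15I (counting implicit H from valence).
  C: 7 × 12.011 = 84.077
  H: 15 × 1.008 = 15.120
  I: 1 × 126.904 = 126.904
Sum: 7×12.011 + 15×1.008 + 1×126.904 = 226.101 → 226.10 g/mol.

226.10 g/mol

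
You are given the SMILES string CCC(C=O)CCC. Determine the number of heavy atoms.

8

Every atom symbol written in the SMILES (organic subset) is one heavy atom; implicit H are not written.
Heavy atoms by element → C:7, O:1.
Total: 8.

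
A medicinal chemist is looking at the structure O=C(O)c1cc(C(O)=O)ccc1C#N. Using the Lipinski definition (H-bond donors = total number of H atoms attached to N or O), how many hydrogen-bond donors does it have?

Donors: find every N or O and count the H atoms it carries.
  atom 1 (O): bond orders sum to 2 → 0 H
  atom 3 (O): bond orders sum to 1 → 1 H
  atom 8 (O): bond orders sum to 1 → 1 H
  atom 9 (O): bond orders sum to 2 → 0 H
  atom 14 (N): bond orders sum to 3 → 0 H
Lipinski HBD = 2.

2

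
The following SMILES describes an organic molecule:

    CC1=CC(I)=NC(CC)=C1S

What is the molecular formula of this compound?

C8H10INS

Walk through each heavy atom and fill implicit hydrogens from standard valence (C 4, N 3, O 2, S 2, halogen 1):
  atom 1: C, bond orders sum to 1 (valence 4) → 3 H
  atom 2: C, bond orders sum to 4 (valence 4) → 0 H
  atom 3: C, bond orders sum to 3 (valence 4) → 1 H
  atom 4: C, bond orders sum to 4 (valence 4) → 0 H
  atom 5: I (halogen, monovalent) → 0 H
  atom 6: N, bond orders sum to 3 (valence 3) → 0 H
  atom 7: C, bond orders sum to 4 (valence 4) → 0 H
  atom 8: C, bond orders sum to 2 (valence 4) → 2 H
  atom 9: C, bond orders sum to 1 (valence 4) → 3 H
  atom 10: C, bond orders sum to 4 (valence 4) → 0 H
  atom 11: S, bond orders sum to 1 (valence 2) → 1 H
Totals → C:8, H:10, I:1, N:1, S:1.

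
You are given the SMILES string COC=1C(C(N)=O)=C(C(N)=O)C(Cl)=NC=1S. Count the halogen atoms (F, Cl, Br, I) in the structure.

1

Halogen atoms appear at heavy-atom position 13 (1×Cl).
Other groups present: 2 amide, 1 ether, 1 thiol.
Halogen count: 1.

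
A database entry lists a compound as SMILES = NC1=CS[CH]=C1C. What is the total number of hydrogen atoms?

7

Walk through each heavy atom and fill implicit hydrogens from standard valence (C 4, N 3, O 2, S 2, halogen 1):
  atom 1: N, bond orders sum to 1 (valence 3) → 2 H
  atom 2: C, bond orders sum to 4 (valence 4) → 0 H
  atom 3: C, bond orders sum to 3 (valence 4) → 1 H
  atom 4: S, bond orders sum to 2 (valence 2) → 0 H
  atom 5: C with explicit H count 1
  atom 6: C, bond orders sum to 4 (valence 4) → 0 H
  atom 7: C, bond orders sum to 1 (valence 4) → 3 H
Total hydrogens: 7.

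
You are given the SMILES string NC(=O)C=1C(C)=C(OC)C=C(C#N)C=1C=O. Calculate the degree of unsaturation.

8

Degree of unsaturation = (number of rings) + (number of π bonds).
Ring closures in the SMILES: 1.
π bonds: 5 double bonds (each 1 DoU), 1 triple bond (each 2 DoU) → 7 DoU from unsaturation.
Total DoU = 1 + 7 = 8.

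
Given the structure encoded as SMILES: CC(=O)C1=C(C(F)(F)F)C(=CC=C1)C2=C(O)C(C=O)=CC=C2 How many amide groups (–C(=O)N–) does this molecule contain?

Scan the SMILES for the amide motif — none present.
Groups that are present: 1 aldehyde, 1 hydroxyl, 1 ketone.

0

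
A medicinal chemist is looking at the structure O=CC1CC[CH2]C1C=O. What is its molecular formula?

Walk through each heavy atom and fill implicit hydrogens from standard valence (C 4, N 3, O 2, S 2, halogen 1):
  atom 1: O, bond orders sum to 2 (valence 2) → 0 H
  atom 2: C, bond orders sum to 3 (valence 4) → 1 H
  atom 3: C, bond orders sum to 3 (valence 4) → 1 H
  atom 4: C, bond orders sum to 2 (valence 4) → 2 H
  atom 5: C, bond orders sum to 2 (valence 4) → 2 H
  atom 6: C with explicit H count 2
  atom 7: C, bond orders sum to 3 (valence 4) → 1 H
  atom 8: C, bond orders sum to 3 (valence 4) → 1 H
  atom 9: O, bond orders sum to 2 (valence 2) → 0 H
Totals → C:7, H:10, O:2.
In Hill order: C7H10O2.

C7H10O2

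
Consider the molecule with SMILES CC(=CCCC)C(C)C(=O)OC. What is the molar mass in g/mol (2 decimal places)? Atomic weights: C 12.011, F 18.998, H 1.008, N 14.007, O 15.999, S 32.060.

First, the molecular formula is C10H18O2 (counting implicit H from valence).
  C: 10 × 12.011 = 120.110
  H: 18 × 1.008 = 18.144
  O: 2 × 15.999 = 31.998
Sum: 10×12.011 + 18×1.008 + 2×15.999 = 170.252 → 170.25 g/mol.

170.25 g/mol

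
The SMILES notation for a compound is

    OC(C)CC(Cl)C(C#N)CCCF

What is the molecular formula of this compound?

Walk through each heavy atom and fill implicit hydrogens from standard valence (C 4, N 3, O 2, S 2, halogen 1):
  atom 1: O, bond orders sum to 1 (valence 2) → 1 H
  atom 2: C, bond orders sum to 3 (valence 4) → 1 H
  atom 3: C, bond orders sum to 1 (valence 4) → 3 H
  atom 4: C, bond orders sum to 2 (valence 4) → 2 H
  atom 5: C, bond orders sum to 3 (valence 4) → 1 H
  atom 6: Cl (halogen, monovalent) → 0 H
  atom 7: C, bond orders sum to 3 (valence 4) → 1 H
  atom 8: C, bond orders sum to 4 (valence 4) → 0 H
  atom 9: N, bond orders sum to 3 (valence 3) → 0 H
  atom 10: C, bond orders sum to 2 (valence 4) → 2 H
  atom 11: C, bond orders sum to 2 (valence 4) → 2 H
  atom 12: C, bond orders sum to 2 (valence 4) → 2 H
  atom 13: F (halogen, monovalent) → 0 H
Totals → C:9, H:15, Cl:1, F:1, N:1, O:1.

C9H15ClFNO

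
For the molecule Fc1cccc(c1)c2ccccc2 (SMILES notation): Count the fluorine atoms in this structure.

1

Scan the SMILES for F atoms (remember two-letter symbols like Cl and Br are single atoms).
Fluorine count: 1.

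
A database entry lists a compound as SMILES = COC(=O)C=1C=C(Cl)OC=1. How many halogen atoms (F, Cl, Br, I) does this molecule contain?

1

Halogen atoms appear at heavy-atom position 8 (1×Cl).
Other groups present: 1 ester.
Halogen count: 1.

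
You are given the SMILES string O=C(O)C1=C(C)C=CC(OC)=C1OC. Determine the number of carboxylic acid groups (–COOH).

The carboxylic acid motif appears at heavy-atom position 2 in the SMILES.
Other groups present: 2 ether.
Carboxylic acid count: 1.

1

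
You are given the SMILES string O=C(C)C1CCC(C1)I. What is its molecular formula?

Walk through each heavy atom and fill implicit hydrogens from standard valence (C 4, N 3, O 2, S 2, halogen 1):
  atom 1: O, bond orders sum to 2 (valence 2) → 0 H
  atom 2: C, bond orders sum to 4 (valence 4) → 0 H
  atom 3: C, bond orders sum to 1 (valence 4) → 3 H
  atom 4: C, bond orders sum to 3 (valence 4) → 1 H
  atom 5: C, bond orders sum to 2 (valence 4) → 2 H
  atom 6: C, bond orders sum to 2 (valence 4) → 2 H
  atom 7: C, bond orders sum to 3 (valence 4) → 1 H
  atom 8: C, bond orders sum to 2 (valence 4) → 2 H
  atom 9: I (halogen, monovalent) → 0 H
Totals → C:7, H:11, I:1, O:1.

C7H11IO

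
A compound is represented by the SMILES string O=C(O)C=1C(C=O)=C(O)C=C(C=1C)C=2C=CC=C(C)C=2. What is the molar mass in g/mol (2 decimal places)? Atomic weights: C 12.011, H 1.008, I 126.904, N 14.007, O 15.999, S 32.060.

270.28 g/mol

First, the molecular formula is C16H14O4 (counting implicit H from valence).
  C: 16 × 12.011 = 192.176
  H: 14 × 1.008 = 14.112
  O: 4 × 15.999 = 63.996
Sum: 16×12.011 + 14×1.008 + 4×15.999 = 270.284 → 270.28 g/mol.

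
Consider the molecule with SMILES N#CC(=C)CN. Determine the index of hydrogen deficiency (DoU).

Degree of unsaturation = (number of rings) + (number of π bonds).
Ring closures in the SMILES: 0.
π bonds: 1 double bond (each 1 DoU), 1 triple bond (each 2 DoU) → 3 DoU from unsaturation.
Total DoU = 0 + 3 = 3.

3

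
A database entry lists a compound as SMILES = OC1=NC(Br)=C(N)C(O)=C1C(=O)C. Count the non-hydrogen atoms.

Every atom symbol written in the SMILES (organic subset) is one heavy atom; implicit H are not written.
Heavy atoms by element → Br:1, C:7, N:2, O:3.
Total: 13.

13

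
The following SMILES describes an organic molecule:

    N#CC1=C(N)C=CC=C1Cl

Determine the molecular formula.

Walk through each heavy atom and fill implicit hydrogens from standard valence (C 4, N 3, O 2, S 2, halogen 1):
  atom 1: N, bond orders sum to 3 (valence 3) → 0 H
  atom 2: C, bond orders sum to 4 (valence 4) → 0 H
  atom 3: C, bond orders sum to 4 (valence 4) → 0 H
  atom 4: C, bond orders sum to 4 (valence 4) → 0 H
  atom 5: N, bond orders sum to 1 (valence 3) → 2 H
  atom 6: C, bond orders sum to 3 (valence 4) → 1 H
  atom 7: C, bond orders sum to 3 (valence 4) → 1 H
  atom 8: C, bond orders sum to 3 (valence 4) → 1 H
  atom 9: C, bond orders sum to 4 (valence 4) → 0 H
  atom 10: Cl (halogen, monovalent) → 0 H
Totals → C:7, H:5, Cl:1, N:2.
In Hill order: C7H5ClN2.

C7H5ClN2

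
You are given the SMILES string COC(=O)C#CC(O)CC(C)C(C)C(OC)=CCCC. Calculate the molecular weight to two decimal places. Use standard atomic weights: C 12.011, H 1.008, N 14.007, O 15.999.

282.38 g/mol

First, the molecular formula is C16H26O4 (counting implicit H from valence).
  C: 16 × 12.011 = 192.176
  H: 26 × 1.008 = 26.208
  O: 4 × 15.999 = 63.996
Sum: 16×12.011 + 26×1.008 + 4×15.999 = 282.380 → 282.38 g/mol.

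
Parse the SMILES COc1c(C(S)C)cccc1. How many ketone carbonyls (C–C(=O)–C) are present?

0

Scan the SMILES for the ketone motif — none present.
Groups that are present: 1 ether, 1 thiol.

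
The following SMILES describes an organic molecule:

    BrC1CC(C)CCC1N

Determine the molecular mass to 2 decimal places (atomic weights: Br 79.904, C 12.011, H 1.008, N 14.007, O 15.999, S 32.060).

First, the molecular formula is C7H14BrN (counting implicit H from valence).
  Br: 1 × 79.904 = 79.904
  C: 7 × 12.011 = 84.077
  H: 14 × 1.008 = 14.112
  N: 1 × 14.007 = 14.007
Sum: 1×79.904 + 7×12.011 + 14×1.008 + 1×14.007 = 192.100 → 192.10 g/mol.

192.10 g/mol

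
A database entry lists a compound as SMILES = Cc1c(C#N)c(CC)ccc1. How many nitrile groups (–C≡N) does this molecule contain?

The nitrile motif appears at heavy-atom position 4 in the SMILES.
Nitrile count: 1.

1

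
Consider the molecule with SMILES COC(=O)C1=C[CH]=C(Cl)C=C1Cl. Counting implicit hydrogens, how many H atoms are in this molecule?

Walk through each heavy atom and fill implicit hydrogens from standard valence (C 4, N 3, O 2, S 2, halogen 1):
  atom 1: C, bond orders sum to 1 (valence 4) → 3 H
  atom 2: O, bond orders sum to 2 (valence 2) → 0 H
  atom 3: C, bond orders sum to 4 (valence 4) → 0 H
  atom 4: O, bond orders sum to 2 (valence 2) → 0 H
  atom 5: C, bond orders sum to 4 (valence 4) → 0 H
  atom 6: C, bond orders sum to 3 (valence 4) → 1 H
  atom 7: C with explicit H count 1
  atom 8: C, bond orders sum to 4 (valence 4) → 0 H
  atom 9: Cl (halogen, monovalent) → 0 H
  atom 10: C, bond orders sum to 3 (valence 4) → 1 H
  atom 11: C, bond orders sum to 4 (valence 4) → 0 H
  atom 12: Cl (halogen, monovalent) → 0 H
Total hydrogens: 6.

6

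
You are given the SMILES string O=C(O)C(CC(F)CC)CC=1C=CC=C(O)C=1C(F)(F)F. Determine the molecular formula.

Walk through each heavy atom and fill implicit hydrogens from standard valence (C 4, N 3, O 2, S 2, halogen 1):
  atom 1: O, bond orders sum to 2 (valence 2) → 0 H
  atom 2: C, bond orders sum to 4 (valence 4) → 0 H
  atom 3: O, bond orders sum to 1 (valence 2) → 1 H
  atom 4: C, bond orders sum to 3 (valence 4) → 1 H
  atom 5: C, bond orders sum to 2 (valence 4) → 2 H
  atom 6: C, bond orders sum to 3 (valence 4) → 1 H
  atom 7: F (halogen, monovalent) → 0 H
  atom 8: C, bond orders sum to 2 (valence 4) → 2 H
  atom 9: C, bond orders sum to 1 (valence 4) → 3 H
  atom 10: C, bond orders sum to 2 (valence 4) → 2 H
  atom 11: C, bond orders sum to 4 (valence 4) → 0 H
  atom 12: C, bond orders sum to 3 (valence 4) → 1 H
  atom 13: C, bond orders sum to 3 (valence 4) → 1 H
  atom 14: C, bond orders sum to 3 (valence 4) → 1 H
  atom 15: C, bond orders sum to 4 (valence 4) → 0 H
  atom 16: O, bond orders sum to 1 (valence 2) → 1 H
  atom 17: C, bond orders sum to 4 (valence 4) → 0 H
  atom 18: C, bond orders sum to 4 (valence 4) → 0 H
  atom 19: F (halogen, monovalent) → 0 H
  atom 20: F (halogen, monovalent) → 0 H
  atom 21: F (halogen, monovalent) → 0 H
Totals → C:14, H:16, F:4, O:3.

C14H16F4O3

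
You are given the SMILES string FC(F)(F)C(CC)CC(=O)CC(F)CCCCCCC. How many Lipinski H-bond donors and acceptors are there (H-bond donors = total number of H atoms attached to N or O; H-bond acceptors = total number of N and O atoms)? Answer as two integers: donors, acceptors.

Donors: find every N or O and count the H atoms it carries.
  atom 10 (O): bond orders sum to 2 → 0 H
Lipinski HBD = 0.
Acceptors: N atoms = 0, O atoms = 1 → HBA = 1.

0, 1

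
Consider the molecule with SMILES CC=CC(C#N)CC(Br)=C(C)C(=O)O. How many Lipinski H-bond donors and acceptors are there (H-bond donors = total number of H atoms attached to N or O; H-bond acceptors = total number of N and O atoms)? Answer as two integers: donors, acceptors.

1, 3

Donors: find every N or O and count the H atoms it carries.
  atom 6 (N): bond orders sum to 3 → 0 H
  atom 13 (O): bond orders sum to 2 → 0 H
  atom 14 (O): bond orders sum to 1 → 1 H
Lipinski HBD = 1.
Acceptors: N atoms = 1, O atoms = 2 → HBA = 3.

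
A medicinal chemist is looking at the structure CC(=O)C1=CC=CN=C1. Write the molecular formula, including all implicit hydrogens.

C7H7NO

Walk through each heavy atom and fill implicit hydrogens from standard valence (C 4, N 3, O 2, S 2, halogen 1):
  atom 1: C, bond orders sum to 1 (valence 4) → 3 H
  atom 2: C, bond orders sum to 4 (valence 4) → 0 H
  atom 3: O, bond orders sum to 2 (valence 2) → 0 H
  atom 4: C, bond orders sum to 4 (valence 4) → 0 H
  atom 5: C, bond orders sum to 3 (valence 4) → 1 H
  atom 6: C, bond orders sum to 3 (valence 4) → 1 H
  atom 7: C, bond orders sum to 3 (valence 4) → 1 H
  atom 8: N, bond orders sum to 3 (valence 3) → 0 H
  atom 9: C, bond orders sum to 3 (valence 4) → 1 H
Totals → C:7, H:7, N:1, O:1.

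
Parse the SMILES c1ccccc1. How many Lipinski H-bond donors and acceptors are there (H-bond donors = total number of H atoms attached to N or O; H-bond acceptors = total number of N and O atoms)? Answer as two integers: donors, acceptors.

Donors: find every N or O and count the H atoms it carries.
  (no N or O atoms present)
Lipinski HBD = 0.
Acceptors: N atoms = 0, O atoms = 0 → HBA = 0.

0, 0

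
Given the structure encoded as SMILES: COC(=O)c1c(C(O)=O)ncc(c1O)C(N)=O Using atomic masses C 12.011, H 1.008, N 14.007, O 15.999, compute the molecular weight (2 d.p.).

240.17 g/mol

First, the molecular formula is C9H8N2O6 (counting implicit H from valence).
  C: 9 × 12.011 = 108.099
  H: 8 × 1.008 = 8.064
  N: 2 × 14.007 = 28.014
  O: 6 × 15.999 = 95.994
Sum: 9×12.011 + 8×1.008 + 2×14.007 + 6×15.999 = 240.171 → 240.17 g/mol.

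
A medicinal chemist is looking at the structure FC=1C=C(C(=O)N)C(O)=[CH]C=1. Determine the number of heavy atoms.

11

Every atom symbol written in the SMILES (organic subset) is one heavy atom; implicit H are not written.
Heavy atoms by element → C:7, F:1, N:1, O:2.
Total: 11.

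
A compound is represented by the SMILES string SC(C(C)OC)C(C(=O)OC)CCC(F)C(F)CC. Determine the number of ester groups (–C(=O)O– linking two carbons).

The ester motif appears at heavy-atom position 8 in the SMILES.
Other groups present: 1 ether, 1 thiol.
Ester count: 1.

1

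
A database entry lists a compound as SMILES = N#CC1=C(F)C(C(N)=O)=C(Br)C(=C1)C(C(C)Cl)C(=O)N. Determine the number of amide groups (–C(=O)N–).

2

The amide motif appears at heavy-atom positions 7, 18 in the SMILES.
Other groups present: 1 nitrile.
Amide count: 2.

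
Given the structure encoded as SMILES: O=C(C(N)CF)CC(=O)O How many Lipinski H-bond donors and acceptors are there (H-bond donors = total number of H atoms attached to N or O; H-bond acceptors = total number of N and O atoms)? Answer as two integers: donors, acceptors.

Donors: find every N or O and count the H atoms it carries.
  atom 1 (O): bond orders sum to 2 → 0 H
  atom 4 (N): bond orders sum to 1 → 2 H
  atom 9 (O): bond orders sum to 2 → 0 H
  atom 10 (O): bond orders sum to 1 → 1 H
Lipinski HBD = 3.
Acceptors: N atoms = 1, O atoms = 3 → HBA = 4.

3, 4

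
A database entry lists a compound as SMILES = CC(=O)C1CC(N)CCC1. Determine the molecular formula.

Walk through each heavy atom and fill implicit hydrogens from standard valence (C 4, N 3, O 2, S 2, halogen 1):
  atom 1: C, bond orders sum to 1 (valence 4) → 3 H
  atom 2: C, bond orders sum to 4 (valence 4) → 0 H
  atom 3: O, bond orders sum to 2 (valence 2) → 0 H
  atom 4: C, bond orders sum to 3 (valence 4) → 1 H
  atom 5: C, bond orders sum to 2 (valence 4) → 2 H
  atom 6: C, bond orders sum to 3 (valence 4) → 1 H
  atom 7: N, bond orders sum to 1 (valence 3) → 2 H
  atom 8: C, bond orders sum to 2 (valence 4) → 2 H
  atom 9: C, bond orders sum to 2 (valence 4) → 2 H
  atom 10: C, bond orders sum to 2 (valence 4) → 2 H
Totals → C:8, H:15, N:1, O:1.

C8H15NO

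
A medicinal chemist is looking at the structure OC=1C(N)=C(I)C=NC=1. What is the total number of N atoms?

Scan the SMILES for N atoms (remember two-letter symbols like Cl and Br are single atoms).
Nitrogen count: 2.

2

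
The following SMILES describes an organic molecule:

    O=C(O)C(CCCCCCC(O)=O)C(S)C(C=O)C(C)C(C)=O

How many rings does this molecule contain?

In SMILES, each pair of matching ring-closure digits denotes one ring-closing bond; the number of such bonds equals the number of independent rings.
Ring-closure bonds here: 0.

0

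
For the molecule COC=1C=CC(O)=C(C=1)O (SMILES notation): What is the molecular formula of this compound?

Walk through each heavy atom and fill implicit hydrogens from standard valence (C 4, N 3, O 2, S 2, halogen 1):
  atom 1: C, bond orders sum to 1 (valence 4) → 3 H
  atom 2: O, bond orders sum to 2 (valence 2) → 0 H
  atom 3: C, bond orders sum to 4 (valence 4) → 0 H
  atom 4: C, bond orders sum to 3 (valence 4) → 1 H
  atom 5: C, bond orders sum to 3 (valence 4) → 1 H
  atom 6: C, bond orders sum to 4 (valence 4) → 0 H
  atom 7: O, bond orders sum to 1 (valence 2) → 1 H
  atom 8: C, bond orders sum to 4 (valence 4) → 0 H
  atom 9: C, bond orders sum to 3 (valence 4) → 1 H
  atom 10: O, bond orders sum to 1 (valence 2) → 1 H
Totals → C:7, H:8, O:3.

C7H8O3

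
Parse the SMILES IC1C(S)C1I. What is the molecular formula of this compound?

C3H4I2S

Walk through each heavy atom and fill implicit hydrogens from standard valence (C 4, N 3, O 2, S 2, halogen 1):
  atom 1: I (halogen, monovalent) → 0 H
  atom 2: C, bond orders sum to 3 (valence 4) → 1 H
  atom 3: C, bond orders sum to 3 (valence 4) → 1 H
  atom 4: S, bond orders sum to 1 (valence 2) → 1 H
  atom 5: C, bond orders sum to 3 (valence 4) → 1 H
  atom 6: I (halogen, monovalent) → 0 H
Totals → C:3, H:4, I:2, S:1.
In Hill order: C3H4I2S.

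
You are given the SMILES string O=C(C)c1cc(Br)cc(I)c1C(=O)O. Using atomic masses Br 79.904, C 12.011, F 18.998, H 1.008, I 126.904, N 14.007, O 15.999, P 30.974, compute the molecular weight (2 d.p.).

368.95 g/mol

First, the molecular formula is C9H6BrIO3 (counting implicit H from valence).
  Br: 1 × 79.904 = 79.904
  C: 9 × 12.011 = 108.099
  H: 6 × 1.008 = 6.048
  I: 1 × 126.904 = 126.904
  O: 3 × 15.999 = 47.997
Sum: 1×79.904 + 9×12.011 + 6×1.008 + 1×126.904 + 3×15.999 = 368.952 → 368.95 g/mol.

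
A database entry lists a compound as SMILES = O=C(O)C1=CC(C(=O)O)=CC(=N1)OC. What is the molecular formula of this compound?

Walk through each heavy atom and fill implicit hydrogens from standard valence (C 4, N 3, O 2, S 2, halogen 1):
  atom 1: O, bond orders sum to 2 (valence 2) → 0 H
  atom 2: C, bond orders sum to 4 (valence 4) → 0 H
  atom 3: O, bond orders sum to 1 (valence 2) → 1 H
  atom 4: C, bond orders sum to 4 (valence 4) → 0 H
  atom 5: C, bond orders sum to 3 (valence 4) → 1 H
  atom 6: C, bond orders sum to 4 (valence 4) → 0 H
  atom 7: C, bond orders sum to 4 (valence 4) → 0 H
  atom 8: O, bond orders sum to 2 (valence 2) → 0 H
  atom 9: O, bond orders sum to 1 (valence 2) → 1 H
  atom 10: C, bond orders sum to 3 (valence 4) → 1 H
  atom 11: C, bond orders sum to 4 (valence 4) → 0 H
  atom 12: N, bond orders sum to 3 (valence 3) → 0 H
  atom 13: O, bond orders sum to 2 (valence 2) → 0 H
  atom 14: C, bond orders sum to 1 (valence 4) → 3 H
Totals → C:8, H:7, N:1, O:5.
In Hill order: C8H7NO5.

C8H7NO5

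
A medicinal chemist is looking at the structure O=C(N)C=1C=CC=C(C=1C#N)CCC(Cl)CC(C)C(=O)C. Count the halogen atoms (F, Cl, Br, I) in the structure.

Halogen atoms appear at heavy-atom position 15 (1×Cl).
Other groups present: 1 amide, 1 ketone, 1 nitrile.
Halogen count: 1.

1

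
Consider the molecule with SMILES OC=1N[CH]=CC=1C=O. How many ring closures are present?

1

In SMILES, each pair of matching ring-closure digits denotes one ring-closing bond; the number of such bonds equals the number of independent rings.
Ring-closure bonds here: 1.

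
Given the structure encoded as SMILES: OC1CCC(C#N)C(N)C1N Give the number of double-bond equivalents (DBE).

Molecular formula: C7H13N3O.
DoU = (2C + 2 + N − H − X) / 2, where X is the halogen count and O/S are ignored.
    = (2·7 + 2 + 3 − 13 − 0) / 2 = 6 / 2 = 3.

3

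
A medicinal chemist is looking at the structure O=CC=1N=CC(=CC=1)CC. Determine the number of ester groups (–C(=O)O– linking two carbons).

Scan the SMILES for the ester motif — none present.
Groups that are present: 1 aldehyde.

0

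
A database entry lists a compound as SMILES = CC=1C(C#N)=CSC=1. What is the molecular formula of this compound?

Walk through each heavy atom and fill implicit hydrogens from standard valence (C 4, N 3, O 2, S 2, halogen 1):
  atom 1: C, bond orders sum to 1 (valence 4) → 3 H
  atom 2: C, bond orders sum to 4 (valence 4) → 0 H
  atom 3: C, bond orders sum to 4 (valence 4) → 0 H
  atom 4: C, bond orders sum to 4 (valence 4) → 0 H
  atom 5: N, bond orders sum to 3 (valence 3) → 0 H
  atom 6: C, bond orders sum to 3 (valence 4) → 1 H
  atom 7: S, bond orders sum to 2 (valence 2) → 0 H
  atom 8: C, bond orders sum to 3 (valence 4) → 1 H
Totals → C:6, H:5, N:1, S:1.
In Hill order: C6H5NS.

C6H5NS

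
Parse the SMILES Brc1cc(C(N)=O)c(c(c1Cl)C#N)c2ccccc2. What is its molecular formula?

Walk through each heavy atom and fill implicit hydrogens from standard valence (C 4, N 3, O 2, S 2, halogen 1); for lowercase aromatic atoms, an aromatic c carries 1 H when it has two neighbours and 0 H with three, and aromatic n carries 0 H:
  atom 1: Br (halogen, monovalent) → 0 H
  atom 2: aromatic c, 3 neighbours → 0 H
  atom 3: aromatic c, 2 neighbours → 1 H
  atom 4: aromatic c, 3 neighbours → 0 H
  atom 5: C, bond orders sum to 4 (valence 4) → 0 H
  atom 6: N, bond orders sum to 1 (valence 3) → 2 H
  atom 7: O, bond orders sum to 2 (valence 2) → 0 H
  atom 8: aromatic c, 3 neighbours → 0 H
  atom 9: aromatic c, 3 neighbours → 0 H
  atom 10: aromatic c, 3 neighbours → 0 H
  atom 11: Cl (halogen, monovalent) → 0 H
  atom 12: C, bond orders sum to 4 (valence 4) → 0 H
  atom 13: N, bond orders sum to 3 (valence 3) → 0 H
  atom 14: aromatic c, 3 neighbours → 0 H
  atom 15: aromatic c, 2 neighbours → 1 H
  atom 16: aromatic c, 2 neighbours → 1 H
  atom 17: aromatic c, 2 neighbours → 1 H
  atom 18: aromatic c, 2 neighbours → 1 H
  atom 19: aromatic c, 2 neighbours → 1 H
Totals → C:14, H:8, Br:1, Cl:1, N:2, O:1.

C14H8BrClN2O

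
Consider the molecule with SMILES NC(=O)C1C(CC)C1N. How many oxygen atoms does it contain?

Scan the SMILES for O atoms (remember two-letter symbols like Cl and Br are single atoms).
Oxygen count: 1.

1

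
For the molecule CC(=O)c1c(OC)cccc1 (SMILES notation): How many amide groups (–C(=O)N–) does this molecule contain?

Scan the SMILES for the amide motif — none present.
Groups that are present: 1 ether, 1 ketone.

0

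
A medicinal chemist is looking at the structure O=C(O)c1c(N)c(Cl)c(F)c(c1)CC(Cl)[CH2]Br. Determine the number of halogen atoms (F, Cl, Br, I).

Halogen atoms appear at heavy-atom positions 8, 10, 15, 17 (1×Br, 2×Cl, 1×F).
Other groups present: 1 carboxylic acid, 1 primary amine.
Halogen count: 4.

4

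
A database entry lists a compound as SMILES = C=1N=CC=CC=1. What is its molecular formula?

C5H5N

Walk through each heavy atom and fill implicit hydrogens from standard valence (C 4, N 3, O 2, S 2, halogen 1):
  atom 1: C, bond orders sum to 3 (valence 4) → 1 H
  atom 2: N, bond orders sum to 3 (valence 3) → 0 H
  atom 3: C, bond orders sum to 3 (valence 4) → 1 H
  atom 4: C, bond orders sum to 3 (valence 4) → 1 H
  atom 5: C, bond orders sum to 3 (valence 4) → 1 H
  atom 6: C, bond orders sum to 3 (valence 4) → 1 H
Totals → C:5, H:5, N:1.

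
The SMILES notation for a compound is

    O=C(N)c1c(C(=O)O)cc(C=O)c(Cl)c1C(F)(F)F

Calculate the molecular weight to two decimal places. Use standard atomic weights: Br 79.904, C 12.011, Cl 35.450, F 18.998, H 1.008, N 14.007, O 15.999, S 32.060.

First, the molecular formula is C10H5ClF3NO4 (counting implicit H from valence).
  C: 10 × 12.011 = 120.110
  Cl: 1 × 35.450 = 35.450
  F: 3 × 18.998 = 56.994
  H: 5 × 1.008 = 5.040
  N: 1 × 14.007 = 14.007
  O: 4 × 15.999 = 63.996
Sum: 10×12.011 + 1×35.450 + 3×18.998 + 5×1.008 + 1×14.007 + 4×15.999 = 295.597 → 295.60 g/mol.

295.60 g/mol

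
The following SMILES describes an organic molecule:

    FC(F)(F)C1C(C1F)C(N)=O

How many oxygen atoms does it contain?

Scan the SMILES for O atoms (remember two-letter symbols like Cl and Br are single atoms).
Oxygen count: 1.

1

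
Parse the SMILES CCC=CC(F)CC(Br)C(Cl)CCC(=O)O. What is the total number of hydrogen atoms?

Walk through each heavy atom and fill implicit hydrogens from standard valence (C 4, N 3, O 2, S 2, halogen 1):
  atom 1: C, bond orders sum to 1 (valence 4) → 3 H
  atom 2: C, bond orders sum to 2 (valence 4) → 2 H
  atom 3: C, bond orders sum to 3 (valence 4) → 1 H
  atom 4: C, bond orders sum to 3 (valence 4) → 1 H
  atom 5: C, bond orders sum to 3 (valence 4) → 1 H
  atom 6: F (halogen, monovalent) → 0 H
  atom 7: C, bond orders sum to 2 (valence 4) → 2 H
  atom 8: C, bond orders sum to 3 (valence 4) → 1 H
  atom 9: Br (halogen, monovalent) → 0 H
  atom 10: C, bond orders sum to 3 (valence 4) → 1 H
  atom 11: Cl (halogen, monovalent) → 0 H
  atom 12: C, bond orders sum to 2 (valence 4) → 2 H
  atom 13: C, bond orders sum to 2 (valence 4) → 2 H
  atom 14: C, bond orders sum to 4 (valence 4) → 0 H
  atom 15: O, bond orders sum to 2 (valence 2) → 0 H
  atom 16: O, bond orders sum to 1 (valence 2) → 1 H
Total hydrogens: 17.

17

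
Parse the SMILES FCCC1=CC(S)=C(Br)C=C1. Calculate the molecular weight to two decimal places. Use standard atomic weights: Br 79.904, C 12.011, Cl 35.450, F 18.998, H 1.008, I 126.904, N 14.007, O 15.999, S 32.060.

First, the molecular formula is C8H8BrFS (counting implicit H from valence).
  Br: 1 × 79.904 = 79.904
  C: 8 × 12.011 = 96.088
  F: 1 × 18.998 = 18.998
  H: 8 × 1.008 = 8.064
  S: 1 × 32.060 = 32.060
Sum: 1×79.904 + 8×12.011 + 1×18.998 + 8×1.008 + 1×32.060 = 235.114 → 235.11 g/mol.

235.11 g/mol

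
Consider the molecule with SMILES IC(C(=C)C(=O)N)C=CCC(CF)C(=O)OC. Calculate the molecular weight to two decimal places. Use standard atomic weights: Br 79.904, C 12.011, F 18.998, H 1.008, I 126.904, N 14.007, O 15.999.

First, the molecular formula is C11H15FINO3 (counting implicit H from valence).
  C: 11 × 12.011 = 132.121
  F: 1 × 18.998 = 18.998
  H: 15 × 1.008 = 15.120
  I: 1 × 126.904 = 126.904
  N: 1 × 14.007 = 14.007
  O: 3 × 15.999 = 47.997
Sum: 11×12.011 + 1×18.998 + 15×1.008 + 1×126.904 + 1×14.007 + 3×15.999 = 355.147 → 355.15 g/mol.

355.15 g/mol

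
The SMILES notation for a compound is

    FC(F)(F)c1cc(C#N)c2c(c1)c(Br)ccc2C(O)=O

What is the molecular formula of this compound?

C13H5BrF3NO2

Walk through each heavy atom and fill implicit hydrogens from standard valence (C 4, N 3, O 2, S 2, halogen 1); for lowercase aromatic atoms, an aromatic c carries 1 H when it has two neighbours and 0 H with three, and aromatic n carries 0 H:
  atom 1: F (halogen, monovalent) → 0 H
  atom 2: C, bond orders sum to 4 (valence 4) → 0 H
  atom 3: F (halogen, monovalent) → 0 H
  atom 4: F (halogen, monovalent) → 0 H
  atom 5: aromatic c, 3 neighbours → 0 H
  atom 6: aromatic c, 2 neighbours → 1 H
  atom 7: aromatic c, 3 neighbours → 0 H
  atom 8: C, bond orders sum to 4 (valence 4) → 0 H
  atom 9: N, bond orders sum to 3 (valence 3) → 0 H
  atom 10: aromatic c, 3 neighbours → 0 H
  atom 11: aromatic c, 3 neighbours → 0 H
  atom 12: aromatic c, 2 neighbours → 1 H
  atom 13: aromatic c, 3 neighbours → 0 H
  atom 14: Br (halogen, monovalent) → 0 H
  atom 15: aromatic c, 2 neighbours → 1 H
  atom 16: aromatic c, 2 neighbours → 1 H
  atom 17: aromatic c, 3 neighbours → 0 H
  atom 18: C, bond orders sum to 4 (valence 4) → 0 H
  atom 19: O, bond orders sum to 1 (valence 2) → 1 H
  atom 20: O, bond orders sum to 2 (valence 2) → 0 H
Totals → C:13, H:5, Br:1, F:3, N:1, O:2.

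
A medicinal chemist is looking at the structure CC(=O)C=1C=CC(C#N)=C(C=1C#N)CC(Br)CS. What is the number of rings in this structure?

In SMILES, each pair of matching ring-closure digits denotes one ring-closing bond; the number of such bonds equals the number of independent rings.
Ring-closure bonds here: 1.

1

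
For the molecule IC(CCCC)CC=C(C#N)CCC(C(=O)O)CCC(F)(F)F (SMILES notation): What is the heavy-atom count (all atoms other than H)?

23

Every atom symbol written in the SMILES (organic subset) is one heavy atom; implicit H are not written.
Heavy atoms by element → C:16, F:3, I:1, N:1, O:2.
Total: 23.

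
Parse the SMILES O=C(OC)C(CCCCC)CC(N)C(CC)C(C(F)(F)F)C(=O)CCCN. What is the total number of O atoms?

Scan the SMILES for O atoms (remember two-letter symbols like Cl and Br are single atoms).
Oxygen count: 3.

3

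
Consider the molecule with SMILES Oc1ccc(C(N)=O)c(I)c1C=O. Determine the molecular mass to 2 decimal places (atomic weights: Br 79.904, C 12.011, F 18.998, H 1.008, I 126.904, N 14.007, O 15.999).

291.04 g/mol

First, the molecular formula is C8H6INO3 (counting implicit H from valence).
  C: 8 × 12.011 = 96.088
  H: 6 × 1.008 = 6.048
  I: 1 × 126.904 = 126.904
  N: 1 × 14.007 = 14.007
  O: 3 × 15.999 = 47.997
Sum: 8×12.011 + 6×1.008 + 1×126.904 + 1×14.007 + 3×15.999 = 291.044 → 291.04 g/mol.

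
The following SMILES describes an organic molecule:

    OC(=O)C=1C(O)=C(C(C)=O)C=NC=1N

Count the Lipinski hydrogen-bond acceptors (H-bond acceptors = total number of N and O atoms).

6

N atoms: 2; O atoms: 4.
Lipinski HBA = 2 + 4 = 6.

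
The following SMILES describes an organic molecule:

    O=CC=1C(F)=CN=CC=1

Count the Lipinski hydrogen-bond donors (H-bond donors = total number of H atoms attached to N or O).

Donors: find every N or O and count the H atoms it carries.
  atom 1 (O): bond orders sum to 2 → 0 H
  atom 7 (N): bond orders sum to 3 → 0 H
Lipinski HBD = 0.

0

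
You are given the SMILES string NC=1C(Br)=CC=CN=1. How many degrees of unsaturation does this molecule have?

4

Degree of unsaturation = (number of rings) + (number of π bonds).
Ring closures in the SMILES: 1.
π bonds: 3 double bonds (each 1 DoU) → 3 DoU from unsaturation.
Total DoU = 1 + 3 = 4.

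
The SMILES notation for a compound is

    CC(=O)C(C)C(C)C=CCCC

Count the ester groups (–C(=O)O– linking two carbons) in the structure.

Scan the SMILES for the ester motif — none present.
Groups that are present: 1 alkene, 1 ketone.

0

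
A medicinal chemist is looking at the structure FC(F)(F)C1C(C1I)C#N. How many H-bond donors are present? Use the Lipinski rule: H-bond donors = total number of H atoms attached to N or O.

0

Donors: find every N or O and count the H atoms it carries.
  atom 10 (N): bond orders sum to 3 → 0 H
Lipinski HBD = 0.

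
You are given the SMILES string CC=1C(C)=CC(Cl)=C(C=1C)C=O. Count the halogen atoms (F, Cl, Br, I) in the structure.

Halogen atoms appear at heavy-atom position 7 (1×Cl).
Other groups present: 1 aldehyde.
Halogen count: 1.

1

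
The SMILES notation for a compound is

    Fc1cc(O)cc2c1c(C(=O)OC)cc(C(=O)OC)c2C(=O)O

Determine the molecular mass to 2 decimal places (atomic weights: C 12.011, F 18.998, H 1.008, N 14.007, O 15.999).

First, the molecular formula is C15H11FO7 (counting implicit H from valence).
  C: 15 × 12.011 = 180.165
  F: 1 × 18.998 = 18.998
  H: 11 × 1.008 = 11.088
  O: 7 × 15.999 = 111.993
Sum: 15×12.011 + 1×18.998 + 11×1.008 + 7×15.999 = 322.244 → 322.24 g/mol.

322.24 g/mol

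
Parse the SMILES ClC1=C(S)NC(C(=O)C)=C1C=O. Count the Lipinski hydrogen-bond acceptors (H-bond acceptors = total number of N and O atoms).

N atoms: 1; O atoms: 2.
Lipinski HBA = 1 + 2 = 3.

3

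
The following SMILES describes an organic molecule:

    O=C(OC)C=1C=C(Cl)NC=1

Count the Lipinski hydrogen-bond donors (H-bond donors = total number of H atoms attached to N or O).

Donors: find every N or O and count the H atoms it carries.
  atom 1 (O): bond orders sum to 2 → 0 H
  atom 3 (O): bond orders sum to 2 → 0 H
  atom 9 (N): bond orders sum to 2 → 1 H
Lipinski HBD = 1.

1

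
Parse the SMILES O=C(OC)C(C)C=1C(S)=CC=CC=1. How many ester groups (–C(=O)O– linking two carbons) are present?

1

The ester motif appears at heavy-atom position 2 in the SMILES.
Other groups present: 1 thiol.
Ester count: 1.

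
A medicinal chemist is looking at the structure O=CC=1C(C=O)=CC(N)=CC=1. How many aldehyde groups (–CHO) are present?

The aldehyde motif appears at heavy-atom positions 2, 5 in the SMILES.
Other groups present: 1 primary amine.
Aldehyde count: 2.

2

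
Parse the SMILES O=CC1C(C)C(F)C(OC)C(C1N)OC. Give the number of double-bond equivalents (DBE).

Molecular formula: C10H18FNO3.
DoU = (2C + 2 + N − H − X) / 2, where X is the halogen count and O/S are ignored.
    = (2·10 + 2 + 1 − 18 − 1) / 2 = 4 / 2 = 2.

2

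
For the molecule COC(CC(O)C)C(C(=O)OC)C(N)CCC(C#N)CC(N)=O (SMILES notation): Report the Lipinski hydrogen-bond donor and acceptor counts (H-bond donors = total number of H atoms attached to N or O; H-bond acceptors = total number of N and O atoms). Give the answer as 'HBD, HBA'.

Donors: find every N or O and count the H atoms it carries.
  atom 2 (O): bond orders sum to 2 → 0 H
  atom 6 (O): bond orders sum to 1 → 1 H
  atom 10 (O): bond orders sum to 2 → 0 H
  atom 11 (O): bond orders sum to 2 → 0 H
  atom 14 (N): bond orders sum to 1 → 2 H
  atom 19 (N): bond orders sum to 3 → 0 H
  atom 22 (N): bond orders sum to 1 → 2 H
  atom 23 (O): bond orders sum to 2 → 0 H
Lipinski HBD = 5.
Acceptors: N atoms = 3, O atoms = 5 → HBA = 8.

5, 8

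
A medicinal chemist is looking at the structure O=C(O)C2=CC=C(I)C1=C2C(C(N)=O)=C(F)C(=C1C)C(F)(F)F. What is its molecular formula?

C14H8F4INO3

Walk through each heavy atom and fill implicit hydrogens from standard valence (C 4, N 3, O 2, S 2, halogen 1):
  atom 1: O, bond orders sum to 2 (valence 2) → 0 H
  atom 2: C, bond orders sum to 4 (valence 4) → 0 H
  atom 3: O, bond orders sum to 1 (valence 2) → 1 H
  atom 4: C, bond orders sum to 4 (valence 4) → 0 H
  atom 5: C, bond orders sum to 3 (valence 4) → 1 H
  atom 6: C, bond orders sum to 3 (valence 4) → 1 H
  atom 7: C, bond orders sum to 4 (valence 4) → 0 H
  atom 8: I (halogen, monovalent) → 0 H
  atom 9: C, bond orders sum to 4 (valence 4) → 0 H
  atom 10: C, bond orders sum to 4 (valence 4) → 0 H
  atom 11: C, bond orders sum to 4 (valence 4) → 0 H
  atom 12: C, bond orders sum to 4 (valence 4) → 0 H
  atom 13: N, bond orders sum to 1 (valence 3) → 2 H
  atom 14: O, bond orders sum to 2 (valence 2) → 0 H
  atom 15: C, bond orders sum to 4 (valence 4) → 0 H
  atom 16: F (halogen, monovalent) → 0 H
  atom 17: C, bond orders sum to 4 (valence 4) → 0 H
  atom 18: C, bond orders sum to 4 (valence 4) → 0 H
  atom 19: C, bond orders sum to 1 (valence 4) → 3 H
  atom 20: C, bond orders sum to 4 (valence 4) → 0 H
  atom 21: F (halogen, monovalent) → 0 H
  atom 22: F (halogen, monovalent) → 0 H
  atom 23: F (halogen, monovalent) → 0 H
Totals → C:14, H:8, F:4, I:1, N:1, O:3.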